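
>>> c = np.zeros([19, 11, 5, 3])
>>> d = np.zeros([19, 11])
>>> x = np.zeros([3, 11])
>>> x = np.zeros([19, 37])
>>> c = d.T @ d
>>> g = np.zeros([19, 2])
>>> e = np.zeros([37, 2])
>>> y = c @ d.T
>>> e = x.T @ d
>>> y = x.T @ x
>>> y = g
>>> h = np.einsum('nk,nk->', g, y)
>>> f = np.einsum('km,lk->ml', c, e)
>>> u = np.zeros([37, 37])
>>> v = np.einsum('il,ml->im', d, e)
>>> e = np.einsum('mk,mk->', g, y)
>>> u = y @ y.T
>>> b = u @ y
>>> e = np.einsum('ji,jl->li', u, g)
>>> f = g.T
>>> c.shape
(11, 11)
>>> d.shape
(19, 11)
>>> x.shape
(19, 37)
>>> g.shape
(19, 2)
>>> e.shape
(2, 19)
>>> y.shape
(19, 2)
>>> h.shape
()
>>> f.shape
(2, 19)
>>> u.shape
(19, 19)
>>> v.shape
(19, 37)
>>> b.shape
(19, 2)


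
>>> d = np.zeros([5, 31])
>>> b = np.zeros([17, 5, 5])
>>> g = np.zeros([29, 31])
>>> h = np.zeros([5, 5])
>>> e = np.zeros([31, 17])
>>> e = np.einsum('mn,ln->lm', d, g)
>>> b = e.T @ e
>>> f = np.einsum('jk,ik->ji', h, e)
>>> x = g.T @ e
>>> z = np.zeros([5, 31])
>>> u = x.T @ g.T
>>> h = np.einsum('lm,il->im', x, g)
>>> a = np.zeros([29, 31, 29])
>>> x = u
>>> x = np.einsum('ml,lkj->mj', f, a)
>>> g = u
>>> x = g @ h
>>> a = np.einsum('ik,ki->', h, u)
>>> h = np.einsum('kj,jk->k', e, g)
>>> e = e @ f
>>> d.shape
(5, 31)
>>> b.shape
(5, 5)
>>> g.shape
(5, 29)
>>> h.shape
(29,)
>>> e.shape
(29, 29)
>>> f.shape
(5, 29)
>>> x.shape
(5, 5)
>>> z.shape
(5, 31)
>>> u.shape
(5, 29)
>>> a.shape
()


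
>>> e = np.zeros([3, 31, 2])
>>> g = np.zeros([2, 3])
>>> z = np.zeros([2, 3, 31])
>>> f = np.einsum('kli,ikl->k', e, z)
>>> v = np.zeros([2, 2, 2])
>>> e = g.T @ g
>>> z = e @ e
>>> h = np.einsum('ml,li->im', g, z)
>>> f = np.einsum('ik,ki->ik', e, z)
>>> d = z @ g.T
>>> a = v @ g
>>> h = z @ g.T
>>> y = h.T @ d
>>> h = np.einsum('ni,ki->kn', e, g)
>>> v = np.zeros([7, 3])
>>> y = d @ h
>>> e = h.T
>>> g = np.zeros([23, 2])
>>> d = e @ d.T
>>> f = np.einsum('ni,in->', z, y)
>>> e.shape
(3, 2)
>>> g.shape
(23, 2)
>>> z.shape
(3, 3)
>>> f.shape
()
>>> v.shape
(7, 3)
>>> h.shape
(2, 3)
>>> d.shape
(3, 3)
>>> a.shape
(2, 2, 3)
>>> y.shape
(3, 3)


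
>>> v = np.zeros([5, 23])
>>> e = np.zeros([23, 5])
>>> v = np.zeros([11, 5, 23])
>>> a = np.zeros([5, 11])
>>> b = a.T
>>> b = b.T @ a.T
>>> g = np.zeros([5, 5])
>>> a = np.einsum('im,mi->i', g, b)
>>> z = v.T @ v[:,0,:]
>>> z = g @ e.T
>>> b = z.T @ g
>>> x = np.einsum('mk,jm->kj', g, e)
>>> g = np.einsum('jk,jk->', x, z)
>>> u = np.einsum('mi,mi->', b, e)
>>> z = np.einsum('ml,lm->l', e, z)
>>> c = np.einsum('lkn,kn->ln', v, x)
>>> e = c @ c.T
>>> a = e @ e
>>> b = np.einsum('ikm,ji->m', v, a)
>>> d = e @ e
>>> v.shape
(11, 5, 23)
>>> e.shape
(11, 11)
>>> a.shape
(11, 11)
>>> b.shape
(23,)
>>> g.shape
()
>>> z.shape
(5,)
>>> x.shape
(5, 23)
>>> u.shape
()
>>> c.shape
(11, 23)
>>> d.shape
(11, 11)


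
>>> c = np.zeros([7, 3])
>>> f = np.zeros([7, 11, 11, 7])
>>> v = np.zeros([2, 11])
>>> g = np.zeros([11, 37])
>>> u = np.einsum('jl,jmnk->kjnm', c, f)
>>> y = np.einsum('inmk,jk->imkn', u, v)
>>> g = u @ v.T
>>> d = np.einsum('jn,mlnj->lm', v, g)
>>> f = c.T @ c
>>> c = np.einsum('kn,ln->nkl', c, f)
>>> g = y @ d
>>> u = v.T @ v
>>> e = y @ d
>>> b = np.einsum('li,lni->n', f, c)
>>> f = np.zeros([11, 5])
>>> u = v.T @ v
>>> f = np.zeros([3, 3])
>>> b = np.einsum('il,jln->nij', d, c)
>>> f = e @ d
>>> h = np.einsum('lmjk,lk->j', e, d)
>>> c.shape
(3, 7, 3)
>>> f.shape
(7, 11, 11, 7)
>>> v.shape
(2, 11)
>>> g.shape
(7, 11, 11, 7)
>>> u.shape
(11, 11)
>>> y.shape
(7, 11, 11, 7)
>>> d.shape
(7, 7)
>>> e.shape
(7, 11, 11, 7)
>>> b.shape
(3, 7, 3)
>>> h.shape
(11,)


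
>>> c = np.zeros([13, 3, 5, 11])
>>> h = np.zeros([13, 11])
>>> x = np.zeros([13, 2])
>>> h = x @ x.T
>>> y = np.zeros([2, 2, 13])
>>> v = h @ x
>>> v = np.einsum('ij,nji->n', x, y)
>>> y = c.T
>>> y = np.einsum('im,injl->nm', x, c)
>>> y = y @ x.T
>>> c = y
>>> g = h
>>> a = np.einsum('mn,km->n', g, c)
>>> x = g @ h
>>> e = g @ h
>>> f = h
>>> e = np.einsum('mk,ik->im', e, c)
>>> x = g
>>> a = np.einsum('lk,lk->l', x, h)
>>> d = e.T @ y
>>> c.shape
(3, 13)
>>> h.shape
(13, 13)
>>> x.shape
(13, 13)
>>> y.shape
(3, 13)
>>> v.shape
(2,)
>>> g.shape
(13, 13)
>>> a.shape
(13,)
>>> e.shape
(3, 13)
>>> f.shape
(13, 13)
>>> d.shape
(13, 13)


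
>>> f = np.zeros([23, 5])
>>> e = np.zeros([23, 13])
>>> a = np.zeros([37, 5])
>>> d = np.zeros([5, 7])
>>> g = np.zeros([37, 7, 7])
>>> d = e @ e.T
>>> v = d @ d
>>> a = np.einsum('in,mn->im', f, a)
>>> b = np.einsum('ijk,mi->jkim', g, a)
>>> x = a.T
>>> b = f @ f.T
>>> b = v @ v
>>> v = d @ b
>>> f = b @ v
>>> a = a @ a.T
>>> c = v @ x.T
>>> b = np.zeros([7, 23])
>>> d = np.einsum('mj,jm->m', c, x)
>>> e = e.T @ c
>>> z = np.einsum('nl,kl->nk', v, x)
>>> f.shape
(23, 23)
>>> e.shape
(13, 37)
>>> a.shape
(23, 23)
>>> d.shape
(23,)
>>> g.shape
(37, 7, 7)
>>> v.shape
(23, 23)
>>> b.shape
(7, 23)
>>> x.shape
(37, 23)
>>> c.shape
(23, 37)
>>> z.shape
(23, 37)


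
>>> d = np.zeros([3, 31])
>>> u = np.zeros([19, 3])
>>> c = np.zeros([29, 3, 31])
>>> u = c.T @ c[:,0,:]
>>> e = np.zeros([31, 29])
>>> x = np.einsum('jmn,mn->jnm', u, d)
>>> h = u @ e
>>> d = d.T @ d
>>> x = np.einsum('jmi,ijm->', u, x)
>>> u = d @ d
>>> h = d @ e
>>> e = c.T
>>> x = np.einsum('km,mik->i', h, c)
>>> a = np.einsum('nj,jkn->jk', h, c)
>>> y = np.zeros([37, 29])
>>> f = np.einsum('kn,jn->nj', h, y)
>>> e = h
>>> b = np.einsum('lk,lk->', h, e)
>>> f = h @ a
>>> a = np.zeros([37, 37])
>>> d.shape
(31, 31)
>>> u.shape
(31, 31)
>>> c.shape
(29, 3, 31)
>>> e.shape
(31, 29)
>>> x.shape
(3,)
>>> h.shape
(31, 29)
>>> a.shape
(37, 37)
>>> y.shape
(37, 29)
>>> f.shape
(31, 3)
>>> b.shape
()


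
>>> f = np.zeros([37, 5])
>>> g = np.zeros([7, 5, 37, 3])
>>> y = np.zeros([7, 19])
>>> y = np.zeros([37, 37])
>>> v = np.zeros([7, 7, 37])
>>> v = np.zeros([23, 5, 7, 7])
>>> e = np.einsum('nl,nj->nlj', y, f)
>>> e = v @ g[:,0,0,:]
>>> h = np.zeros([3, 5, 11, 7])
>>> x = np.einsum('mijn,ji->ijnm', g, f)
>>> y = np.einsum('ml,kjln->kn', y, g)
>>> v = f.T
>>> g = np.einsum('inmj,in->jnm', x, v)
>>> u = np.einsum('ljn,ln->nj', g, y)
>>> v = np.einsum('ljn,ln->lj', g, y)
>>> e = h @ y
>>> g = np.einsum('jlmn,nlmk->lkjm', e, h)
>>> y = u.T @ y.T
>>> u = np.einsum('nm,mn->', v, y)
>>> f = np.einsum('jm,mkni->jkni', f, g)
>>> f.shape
(37, 7, 3, 11)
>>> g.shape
(5, 7, 3, 11)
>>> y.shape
(37, 7)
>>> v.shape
(7, 37)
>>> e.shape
(3, 5, 11, 3)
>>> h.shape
(3, 5, 11, 7)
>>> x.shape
(5, 37, 3, 7)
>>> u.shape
()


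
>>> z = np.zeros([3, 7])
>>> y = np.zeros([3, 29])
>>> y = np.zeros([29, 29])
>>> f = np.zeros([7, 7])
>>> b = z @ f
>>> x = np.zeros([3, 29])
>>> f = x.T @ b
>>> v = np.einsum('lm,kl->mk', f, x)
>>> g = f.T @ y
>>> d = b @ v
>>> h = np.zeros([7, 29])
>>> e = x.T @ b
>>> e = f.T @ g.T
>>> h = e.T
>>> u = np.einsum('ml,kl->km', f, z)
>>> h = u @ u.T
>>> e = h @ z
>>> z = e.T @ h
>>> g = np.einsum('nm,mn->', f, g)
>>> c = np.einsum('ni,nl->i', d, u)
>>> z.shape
(7, 3)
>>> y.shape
(29, 29)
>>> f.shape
(29, 7)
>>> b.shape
(3, 7)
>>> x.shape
(3, 29)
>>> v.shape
(7, 3)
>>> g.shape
()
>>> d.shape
(3, 3)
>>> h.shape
(3, 3)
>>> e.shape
(3, 7)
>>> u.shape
(3, 29)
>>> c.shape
(3,)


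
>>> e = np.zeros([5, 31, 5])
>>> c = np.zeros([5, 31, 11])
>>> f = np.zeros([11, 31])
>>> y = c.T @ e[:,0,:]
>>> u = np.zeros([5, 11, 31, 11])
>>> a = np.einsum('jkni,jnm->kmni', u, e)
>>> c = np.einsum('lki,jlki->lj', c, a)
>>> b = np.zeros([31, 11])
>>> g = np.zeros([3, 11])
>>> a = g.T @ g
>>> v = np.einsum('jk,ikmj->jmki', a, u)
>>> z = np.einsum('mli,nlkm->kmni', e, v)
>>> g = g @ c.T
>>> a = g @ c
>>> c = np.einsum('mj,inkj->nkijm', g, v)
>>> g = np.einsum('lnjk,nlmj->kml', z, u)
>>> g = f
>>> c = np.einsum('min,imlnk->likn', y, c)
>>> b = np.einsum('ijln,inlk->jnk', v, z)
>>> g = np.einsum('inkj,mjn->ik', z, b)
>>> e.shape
(5, 31, 5)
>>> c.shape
(11, 31, 3, 5)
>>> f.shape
(11, 31)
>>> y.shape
(11, 31, 5)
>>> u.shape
(5, 11, 31, 11)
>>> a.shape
(3, 11)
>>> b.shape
(31, 5, 5)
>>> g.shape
(11, 11)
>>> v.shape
(11, 31, 11, 5)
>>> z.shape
(11, 5, 11, 5)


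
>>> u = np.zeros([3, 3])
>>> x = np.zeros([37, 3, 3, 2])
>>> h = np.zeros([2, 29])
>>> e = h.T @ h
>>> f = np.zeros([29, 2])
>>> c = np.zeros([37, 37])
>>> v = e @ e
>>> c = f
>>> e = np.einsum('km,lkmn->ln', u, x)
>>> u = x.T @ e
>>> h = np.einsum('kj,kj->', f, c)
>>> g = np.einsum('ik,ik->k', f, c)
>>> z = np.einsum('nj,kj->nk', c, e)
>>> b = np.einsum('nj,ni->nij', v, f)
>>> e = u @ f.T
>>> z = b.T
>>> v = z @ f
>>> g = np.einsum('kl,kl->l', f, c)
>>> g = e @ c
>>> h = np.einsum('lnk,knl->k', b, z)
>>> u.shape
(2, 3, 3, 2)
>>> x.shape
(37, 3, 3, 2)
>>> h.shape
(29,)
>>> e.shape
(2, 3, 3, 29)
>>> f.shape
(29, 2)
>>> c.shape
(29, 2)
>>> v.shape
(29, 2, 2)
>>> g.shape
(2, 3, 3, 2)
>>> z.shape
(29, 2, 29)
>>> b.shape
(29, 2, 29)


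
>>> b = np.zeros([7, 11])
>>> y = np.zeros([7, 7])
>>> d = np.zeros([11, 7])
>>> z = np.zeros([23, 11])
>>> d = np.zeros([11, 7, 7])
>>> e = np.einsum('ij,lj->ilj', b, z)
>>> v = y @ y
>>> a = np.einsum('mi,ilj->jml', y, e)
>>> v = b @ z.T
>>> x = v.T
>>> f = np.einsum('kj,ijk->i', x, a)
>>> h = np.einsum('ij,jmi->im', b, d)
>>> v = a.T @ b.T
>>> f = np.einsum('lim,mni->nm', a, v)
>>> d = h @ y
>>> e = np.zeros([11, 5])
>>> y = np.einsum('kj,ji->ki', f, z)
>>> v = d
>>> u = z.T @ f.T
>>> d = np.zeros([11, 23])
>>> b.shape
(7, 11)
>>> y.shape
(7, 11)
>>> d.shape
(11, 23)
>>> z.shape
(23, 11)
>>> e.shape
(11, 5)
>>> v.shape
(7, 7)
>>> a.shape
(11, 7, 23)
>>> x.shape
(23, 7)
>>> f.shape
(7, 23)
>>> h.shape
(7, 7)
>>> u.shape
(11, 7)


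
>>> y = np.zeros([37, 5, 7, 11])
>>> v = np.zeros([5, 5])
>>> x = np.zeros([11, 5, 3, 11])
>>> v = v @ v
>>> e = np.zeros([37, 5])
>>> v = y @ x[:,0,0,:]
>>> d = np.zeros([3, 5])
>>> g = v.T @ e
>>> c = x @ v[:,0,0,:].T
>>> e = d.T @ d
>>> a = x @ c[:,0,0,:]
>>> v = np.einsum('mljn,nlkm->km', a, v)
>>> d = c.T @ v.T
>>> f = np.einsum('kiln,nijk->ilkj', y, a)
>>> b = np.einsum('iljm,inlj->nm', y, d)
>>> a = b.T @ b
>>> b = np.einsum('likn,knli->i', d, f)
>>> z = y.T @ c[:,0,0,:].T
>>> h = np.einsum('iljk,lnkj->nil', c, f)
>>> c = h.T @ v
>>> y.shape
(37, 5, 7, 11)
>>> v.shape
(7, 11)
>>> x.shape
(11, 5, 3, 11)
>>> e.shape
(5, 5)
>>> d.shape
(37, 3, 5, 7)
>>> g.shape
(11, 7, 5, 5)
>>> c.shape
(5, 11, 11)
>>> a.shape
(11, 11)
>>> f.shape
(5, 7, 37, 3)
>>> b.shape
(3,)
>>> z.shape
(11, 7, 5, 11)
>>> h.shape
(7, 11, 5)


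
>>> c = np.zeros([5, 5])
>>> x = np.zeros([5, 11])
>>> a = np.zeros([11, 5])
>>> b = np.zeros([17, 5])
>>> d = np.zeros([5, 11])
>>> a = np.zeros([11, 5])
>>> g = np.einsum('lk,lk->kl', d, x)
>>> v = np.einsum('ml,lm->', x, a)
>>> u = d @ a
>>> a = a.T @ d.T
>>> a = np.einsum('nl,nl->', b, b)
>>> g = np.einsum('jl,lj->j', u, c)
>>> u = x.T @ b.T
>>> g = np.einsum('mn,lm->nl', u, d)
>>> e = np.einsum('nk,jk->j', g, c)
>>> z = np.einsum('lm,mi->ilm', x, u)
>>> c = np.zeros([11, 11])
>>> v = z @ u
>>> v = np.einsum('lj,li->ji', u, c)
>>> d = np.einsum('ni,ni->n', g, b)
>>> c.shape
(11, 11)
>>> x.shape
(5, 11)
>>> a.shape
()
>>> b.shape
(17, 5)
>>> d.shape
(17,)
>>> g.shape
(17, 5)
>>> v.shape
(17, 11)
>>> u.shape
(11, 17)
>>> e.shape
(5,)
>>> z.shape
(17, 5, 11)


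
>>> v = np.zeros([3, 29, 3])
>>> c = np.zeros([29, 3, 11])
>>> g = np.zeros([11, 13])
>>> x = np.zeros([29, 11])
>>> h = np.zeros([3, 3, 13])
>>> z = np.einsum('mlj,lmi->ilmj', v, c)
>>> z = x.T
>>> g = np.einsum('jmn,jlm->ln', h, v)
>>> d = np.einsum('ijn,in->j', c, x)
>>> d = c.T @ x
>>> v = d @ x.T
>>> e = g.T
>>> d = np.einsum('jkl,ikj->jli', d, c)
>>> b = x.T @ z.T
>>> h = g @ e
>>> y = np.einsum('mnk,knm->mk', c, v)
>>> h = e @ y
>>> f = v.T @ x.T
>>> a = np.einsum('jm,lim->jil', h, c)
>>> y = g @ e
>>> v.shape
(11, 3, 29)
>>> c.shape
(29, 3, 11)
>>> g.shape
(29, 13)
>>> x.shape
(29, 11)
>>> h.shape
(13, 11)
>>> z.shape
(11, 29)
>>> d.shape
(11, 11, 29)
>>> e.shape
(13, 29)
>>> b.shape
(11, 11)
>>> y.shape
(29, 29)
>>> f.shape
(29, 3, 29)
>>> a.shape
(13, 3, 29)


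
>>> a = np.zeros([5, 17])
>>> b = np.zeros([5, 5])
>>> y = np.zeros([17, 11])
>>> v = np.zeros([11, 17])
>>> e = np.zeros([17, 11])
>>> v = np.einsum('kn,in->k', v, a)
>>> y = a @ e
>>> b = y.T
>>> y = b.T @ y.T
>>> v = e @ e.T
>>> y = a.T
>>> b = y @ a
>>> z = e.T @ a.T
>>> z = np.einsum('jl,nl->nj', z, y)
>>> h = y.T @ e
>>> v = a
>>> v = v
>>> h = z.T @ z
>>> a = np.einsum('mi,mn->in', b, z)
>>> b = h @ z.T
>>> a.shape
(17, 11)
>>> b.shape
(11, 17)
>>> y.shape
(17, 5)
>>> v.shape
(5, 17)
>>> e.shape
(17, 11)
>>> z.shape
(17, 11)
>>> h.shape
(11, 11)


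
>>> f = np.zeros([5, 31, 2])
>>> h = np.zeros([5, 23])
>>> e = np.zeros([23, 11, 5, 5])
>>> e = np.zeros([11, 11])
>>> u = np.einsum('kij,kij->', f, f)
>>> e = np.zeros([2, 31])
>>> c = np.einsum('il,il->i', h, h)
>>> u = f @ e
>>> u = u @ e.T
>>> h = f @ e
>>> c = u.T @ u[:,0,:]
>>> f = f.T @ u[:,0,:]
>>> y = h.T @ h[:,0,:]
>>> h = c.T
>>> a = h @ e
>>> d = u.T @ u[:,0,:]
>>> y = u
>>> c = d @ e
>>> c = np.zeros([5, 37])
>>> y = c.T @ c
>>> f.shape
(2, 31, 2)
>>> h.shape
(2, 31, 2)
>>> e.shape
(2, 31)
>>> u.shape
(5, 31, 2)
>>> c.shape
(5, 37)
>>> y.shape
(37, 37)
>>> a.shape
(2, 31, 31)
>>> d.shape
(2, 31, 2)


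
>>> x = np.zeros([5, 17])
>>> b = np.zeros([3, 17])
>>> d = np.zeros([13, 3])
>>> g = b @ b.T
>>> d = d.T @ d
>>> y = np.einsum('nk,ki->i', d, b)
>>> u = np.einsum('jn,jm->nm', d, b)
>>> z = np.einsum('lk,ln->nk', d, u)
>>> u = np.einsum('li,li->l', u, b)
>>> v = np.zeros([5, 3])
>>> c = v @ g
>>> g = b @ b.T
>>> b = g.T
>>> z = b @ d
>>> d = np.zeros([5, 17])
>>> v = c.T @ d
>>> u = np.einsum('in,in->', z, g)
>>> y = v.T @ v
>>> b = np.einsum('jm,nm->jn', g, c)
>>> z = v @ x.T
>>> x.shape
(5, 17)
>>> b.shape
(3, 5)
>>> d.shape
(5, 17)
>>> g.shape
(3, 3)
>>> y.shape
(17, 17)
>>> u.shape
()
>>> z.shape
(3, 5)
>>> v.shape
(3, 17)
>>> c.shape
(5, 3)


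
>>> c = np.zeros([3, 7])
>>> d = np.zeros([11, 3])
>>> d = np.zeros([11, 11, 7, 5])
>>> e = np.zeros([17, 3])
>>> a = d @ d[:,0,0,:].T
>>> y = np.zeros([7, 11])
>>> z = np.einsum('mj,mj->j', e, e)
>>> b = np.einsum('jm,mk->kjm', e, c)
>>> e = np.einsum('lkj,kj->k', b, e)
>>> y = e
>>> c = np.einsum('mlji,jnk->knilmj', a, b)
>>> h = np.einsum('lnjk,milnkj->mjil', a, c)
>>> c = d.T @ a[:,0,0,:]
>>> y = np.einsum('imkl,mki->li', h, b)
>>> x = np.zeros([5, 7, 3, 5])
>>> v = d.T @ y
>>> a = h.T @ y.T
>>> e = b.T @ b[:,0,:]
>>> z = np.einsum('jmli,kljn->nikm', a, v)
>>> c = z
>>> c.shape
(3, 11, 5, 17)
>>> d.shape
(11, 11, 7, 5)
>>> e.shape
(3, 17, 3)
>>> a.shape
(11, 17, 7, 11)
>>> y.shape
(11, 3)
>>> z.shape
(3, 11, 5, 17)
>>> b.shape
(7, 17, 3)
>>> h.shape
(3, 7, 17, 11)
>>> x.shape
(5, 7, 3, 5)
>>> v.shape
(5, 7, 11, 3)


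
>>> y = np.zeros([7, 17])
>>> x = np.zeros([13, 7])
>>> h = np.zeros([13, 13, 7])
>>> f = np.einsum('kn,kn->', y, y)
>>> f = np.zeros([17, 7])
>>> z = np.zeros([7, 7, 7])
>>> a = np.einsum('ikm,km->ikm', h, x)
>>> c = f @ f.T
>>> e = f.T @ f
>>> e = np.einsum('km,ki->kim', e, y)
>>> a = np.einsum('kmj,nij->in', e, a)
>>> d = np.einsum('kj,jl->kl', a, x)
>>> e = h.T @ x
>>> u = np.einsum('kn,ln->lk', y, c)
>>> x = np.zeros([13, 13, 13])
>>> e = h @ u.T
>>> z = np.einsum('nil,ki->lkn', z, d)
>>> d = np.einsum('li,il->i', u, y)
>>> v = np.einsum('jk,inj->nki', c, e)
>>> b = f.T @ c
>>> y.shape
(7, 17)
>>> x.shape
(13, 13, 13)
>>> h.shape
(13, 13, 7)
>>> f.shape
(17, 7)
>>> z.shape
(7, 13, 7)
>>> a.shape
(13, 13)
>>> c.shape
(17, 17)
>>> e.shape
(13, 13, 17)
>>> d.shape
(7,)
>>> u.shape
(17, 7)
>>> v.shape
(13, 17, 13)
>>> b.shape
(7, 17)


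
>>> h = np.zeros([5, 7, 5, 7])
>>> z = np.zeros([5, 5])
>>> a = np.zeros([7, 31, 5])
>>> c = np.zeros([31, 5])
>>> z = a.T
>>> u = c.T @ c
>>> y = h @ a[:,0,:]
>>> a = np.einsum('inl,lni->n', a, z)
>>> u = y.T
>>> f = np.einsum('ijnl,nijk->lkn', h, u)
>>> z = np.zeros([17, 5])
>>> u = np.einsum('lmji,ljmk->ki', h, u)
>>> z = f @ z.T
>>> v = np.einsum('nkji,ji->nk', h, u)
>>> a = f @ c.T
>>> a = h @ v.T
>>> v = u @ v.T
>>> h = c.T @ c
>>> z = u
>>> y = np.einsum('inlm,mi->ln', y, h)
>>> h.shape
(5, 5)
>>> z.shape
(5, 7)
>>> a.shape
(5, 7, 5, 5)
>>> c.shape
(31, 5)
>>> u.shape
(5, 7)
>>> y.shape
(5, 7)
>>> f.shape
(7, 5, 5)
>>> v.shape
(5, 5)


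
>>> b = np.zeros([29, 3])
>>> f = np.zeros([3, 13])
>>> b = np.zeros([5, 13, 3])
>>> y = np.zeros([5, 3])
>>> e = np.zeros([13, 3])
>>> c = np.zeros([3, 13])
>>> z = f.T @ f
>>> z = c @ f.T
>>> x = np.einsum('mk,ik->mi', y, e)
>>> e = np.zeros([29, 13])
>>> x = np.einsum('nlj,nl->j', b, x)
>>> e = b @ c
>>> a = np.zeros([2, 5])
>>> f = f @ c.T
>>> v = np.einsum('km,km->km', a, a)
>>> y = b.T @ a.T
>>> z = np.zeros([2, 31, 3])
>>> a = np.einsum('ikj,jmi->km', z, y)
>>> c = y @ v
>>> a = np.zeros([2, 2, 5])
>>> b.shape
(5, 13, 3)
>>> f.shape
(3, 3)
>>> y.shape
(3, 13, 2)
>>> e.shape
(5, 13, 13)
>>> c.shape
(3, 13, 5)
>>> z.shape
(2, 31, 3)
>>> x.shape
(3,)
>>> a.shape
(2, 2, 5)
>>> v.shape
(2, 5)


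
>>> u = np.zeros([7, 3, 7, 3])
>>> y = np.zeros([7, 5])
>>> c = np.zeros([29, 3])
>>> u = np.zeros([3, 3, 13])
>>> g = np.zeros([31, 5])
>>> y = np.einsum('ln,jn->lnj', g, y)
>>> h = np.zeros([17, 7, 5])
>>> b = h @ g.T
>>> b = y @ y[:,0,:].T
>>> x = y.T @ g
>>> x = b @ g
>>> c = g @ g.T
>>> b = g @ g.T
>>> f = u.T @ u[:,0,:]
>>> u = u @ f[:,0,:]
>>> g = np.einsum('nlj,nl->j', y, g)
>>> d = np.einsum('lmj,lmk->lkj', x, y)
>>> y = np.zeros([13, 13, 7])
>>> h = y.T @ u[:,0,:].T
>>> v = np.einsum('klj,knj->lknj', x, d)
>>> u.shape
(3, 3, 13)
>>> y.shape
(13, 13, 7)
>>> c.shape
(31, 31)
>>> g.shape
(7,)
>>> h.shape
(7, 13, 3)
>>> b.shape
(31, 31)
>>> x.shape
(31, 5, 5)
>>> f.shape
(13, 3, 13)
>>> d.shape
(31, 7, 5)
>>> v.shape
(5, 31, 7, 5)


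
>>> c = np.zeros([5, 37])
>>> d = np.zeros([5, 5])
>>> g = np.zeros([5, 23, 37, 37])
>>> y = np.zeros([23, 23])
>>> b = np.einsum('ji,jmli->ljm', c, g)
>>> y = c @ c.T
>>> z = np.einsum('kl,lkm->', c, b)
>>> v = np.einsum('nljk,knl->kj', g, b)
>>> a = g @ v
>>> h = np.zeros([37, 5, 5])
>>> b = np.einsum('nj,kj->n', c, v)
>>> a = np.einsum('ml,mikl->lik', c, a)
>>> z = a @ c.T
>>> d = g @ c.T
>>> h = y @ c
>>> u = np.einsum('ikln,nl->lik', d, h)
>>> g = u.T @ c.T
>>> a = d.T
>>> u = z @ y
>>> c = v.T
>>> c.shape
(37, 37)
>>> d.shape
(5, 23, 37, 5)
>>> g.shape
(23, 5, 5)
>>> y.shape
(5, 5)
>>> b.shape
(5,)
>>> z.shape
(37, 23, 5)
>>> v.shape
(37, 37)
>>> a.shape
(5, 37, 23, 5)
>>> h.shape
(5, 37)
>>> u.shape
(37, 23, 5)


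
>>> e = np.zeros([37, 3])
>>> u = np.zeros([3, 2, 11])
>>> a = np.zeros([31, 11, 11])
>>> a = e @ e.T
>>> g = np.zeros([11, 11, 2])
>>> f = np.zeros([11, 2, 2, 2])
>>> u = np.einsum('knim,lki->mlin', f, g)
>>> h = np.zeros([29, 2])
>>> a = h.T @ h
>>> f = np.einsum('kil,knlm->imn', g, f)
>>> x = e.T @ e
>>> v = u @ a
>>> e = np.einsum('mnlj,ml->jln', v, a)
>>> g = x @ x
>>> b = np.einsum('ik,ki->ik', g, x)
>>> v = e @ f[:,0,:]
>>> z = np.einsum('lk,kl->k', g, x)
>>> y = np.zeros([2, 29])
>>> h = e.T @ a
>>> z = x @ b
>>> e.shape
(2, 2, 11)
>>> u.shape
(2, 11, 2, 2)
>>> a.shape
(2, 2)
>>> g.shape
(3, 3)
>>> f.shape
(11, 2, 2)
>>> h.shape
(11, 2, 2)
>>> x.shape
(3, 3)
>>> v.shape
(2, 2, 2)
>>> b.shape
(3, 3)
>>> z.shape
(3, 3)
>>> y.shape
(2, 29)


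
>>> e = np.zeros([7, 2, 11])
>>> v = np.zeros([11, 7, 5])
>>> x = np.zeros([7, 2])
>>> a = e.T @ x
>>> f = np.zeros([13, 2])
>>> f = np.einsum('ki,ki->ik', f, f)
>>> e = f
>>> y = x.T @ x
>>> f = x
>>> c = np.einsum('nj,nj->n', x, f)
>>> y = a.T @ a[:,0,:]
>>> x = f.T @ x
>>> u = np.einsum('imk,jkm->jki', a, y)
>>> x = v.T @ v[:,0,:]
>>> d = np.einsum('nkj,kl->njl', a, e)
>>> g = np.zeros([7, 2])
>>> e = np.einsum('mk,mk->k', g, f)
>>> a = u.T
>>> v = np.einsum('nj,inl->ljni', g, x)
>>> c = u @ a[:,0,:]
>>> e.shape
(2,)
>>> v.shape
(5, 2, 7, 5)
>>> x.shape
(5, 7, 5)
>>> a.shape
(11, 2, 2)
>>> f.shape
(7, 2)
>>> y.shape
(2, 2, 2)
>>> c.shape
(2, 2, 2)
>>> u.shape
(2, 2, 11)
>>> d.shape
(11, 2, 13)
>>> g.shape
(7, 2)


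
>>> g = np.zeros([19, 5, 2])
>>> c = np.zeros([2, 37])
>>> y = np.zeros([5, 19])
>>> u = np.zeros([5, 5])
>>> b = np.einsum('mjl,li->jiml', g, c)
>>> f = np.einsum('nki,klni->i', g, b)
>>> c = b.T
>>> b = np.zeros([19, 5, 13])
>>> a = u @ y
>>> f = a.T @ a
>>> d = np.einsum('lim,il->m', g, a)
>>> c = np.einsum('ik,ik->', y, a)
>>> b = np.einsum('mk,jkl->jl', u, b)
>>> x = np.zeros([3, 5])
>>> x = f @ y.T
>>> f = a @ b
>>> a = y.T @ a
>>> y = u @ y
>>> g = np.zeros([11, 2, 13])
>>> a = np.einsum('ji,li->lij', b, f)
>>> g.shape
(11, 2, 13)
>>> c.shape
()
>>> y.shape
(5, 19)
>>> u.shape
(5, 5)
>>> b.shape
(19, 13)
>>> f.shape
(5, 13)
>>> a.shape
(5, 13, 19)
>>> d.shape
(2,)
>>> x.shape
(19, 5)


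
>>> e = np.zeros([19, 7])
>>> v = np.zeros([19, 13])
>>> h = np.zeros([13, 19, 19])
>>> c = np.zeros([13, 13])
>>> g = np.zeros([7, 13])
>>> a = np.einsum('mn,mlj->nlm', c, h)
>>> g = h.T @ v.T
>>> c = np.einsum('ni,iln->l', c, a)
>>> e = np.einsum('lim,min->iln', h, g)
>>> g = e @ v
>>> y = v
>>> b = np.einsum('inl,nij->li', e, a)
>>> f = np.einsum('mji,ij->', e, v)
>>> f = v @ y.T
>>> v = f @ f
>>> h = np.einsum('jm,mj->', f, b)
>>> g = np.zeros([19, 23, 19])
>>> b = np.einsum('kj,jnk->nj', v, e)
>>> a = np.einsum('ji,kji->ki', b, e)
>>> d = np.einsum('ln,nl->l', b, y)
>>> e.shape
(19, 13, 19)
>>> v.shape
(19, 19)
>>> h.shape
()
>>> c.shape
(19,)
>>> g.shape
(19, 23, 19)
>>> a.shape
(19, 19)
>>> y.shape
(19, 13)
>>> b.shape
(13, 19)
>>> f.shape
(19, 19)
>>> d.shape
(13,)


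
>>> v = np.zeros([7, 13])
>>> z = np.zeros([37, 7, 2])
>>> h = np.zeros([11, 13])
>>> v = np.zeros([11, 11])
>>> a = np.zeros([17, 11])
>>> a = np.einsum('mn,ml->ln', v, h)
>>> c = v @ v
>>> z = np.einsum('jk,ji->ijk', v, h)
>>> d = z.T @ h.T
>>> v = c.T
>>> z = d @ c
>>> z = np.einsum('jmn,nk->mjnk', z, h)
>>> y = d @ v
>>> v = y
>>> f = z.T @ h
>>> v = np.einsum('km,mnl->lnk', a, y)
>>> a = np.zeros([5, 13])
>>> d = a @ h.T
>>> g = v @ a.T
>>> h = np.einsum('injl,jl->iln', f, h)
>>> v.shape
(11, 11, 13)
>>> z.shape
(11, 11, 11, 13)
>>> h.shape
(13, 13, 11)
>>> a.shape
(5, 13)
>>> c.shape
(11, 11)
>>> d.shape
(5, 11)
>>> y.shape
(11, 11, 11)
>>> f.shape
(13, 11, 11, 13)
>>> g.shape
(11, 11, 5)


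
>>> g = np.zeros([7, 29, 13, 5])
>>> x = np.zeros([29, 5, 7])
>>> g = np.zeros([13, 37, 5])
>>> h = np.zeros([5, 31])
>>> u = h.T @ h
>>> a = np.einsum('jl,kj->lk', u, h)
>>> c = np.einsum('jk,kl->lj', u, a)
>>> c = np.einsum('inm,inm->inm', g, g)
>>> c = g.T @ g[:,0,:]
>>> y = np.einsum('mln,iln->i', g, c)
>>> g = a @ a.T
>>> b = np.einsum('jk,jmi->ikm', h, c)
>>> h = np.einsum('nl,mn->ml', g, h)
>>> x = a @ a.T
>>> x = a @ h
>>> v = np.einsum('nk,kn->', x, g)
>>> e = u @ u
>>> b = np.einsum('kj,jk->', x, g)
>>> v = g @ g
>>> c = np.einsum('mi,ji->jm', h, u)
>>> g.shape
(31, 31)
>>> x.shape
(31, 31)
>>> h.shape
(5, 31)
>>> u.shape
(31, 31)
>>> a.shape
(31, 5)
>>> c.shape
(31, 5)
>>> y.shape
(5,)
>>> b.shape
()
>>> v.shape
(31, 31)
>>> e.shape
(31, 31)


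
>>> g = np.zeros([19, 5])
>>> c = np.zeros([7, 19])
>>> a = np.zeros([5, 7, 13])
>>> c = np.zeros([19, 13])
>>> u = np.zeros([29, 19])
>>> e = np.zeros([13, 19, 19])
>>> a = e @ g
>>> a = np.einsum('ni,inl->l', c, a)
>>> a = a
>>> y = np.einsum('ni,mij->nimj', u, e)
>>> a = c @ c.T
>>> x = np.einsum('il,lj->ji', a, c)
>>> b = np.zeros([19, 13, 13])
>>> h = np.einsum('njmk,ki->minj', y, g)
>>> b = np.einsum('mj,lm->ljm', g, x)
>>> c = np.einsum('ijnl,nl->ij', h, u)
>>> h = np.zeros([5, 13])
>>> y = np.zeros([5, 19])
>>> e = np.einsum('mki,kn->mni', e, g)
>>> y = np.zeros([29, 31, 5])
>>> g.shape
(19, 5)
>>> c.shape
(13, 5)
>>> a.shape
(19, 19)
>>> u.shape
(29, 19)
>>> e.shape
(13, 5, 19)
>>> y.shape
(29, 31, 5)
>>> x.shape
(13, 19)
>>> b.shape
(13, 5, 19)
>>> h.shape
(5, 13)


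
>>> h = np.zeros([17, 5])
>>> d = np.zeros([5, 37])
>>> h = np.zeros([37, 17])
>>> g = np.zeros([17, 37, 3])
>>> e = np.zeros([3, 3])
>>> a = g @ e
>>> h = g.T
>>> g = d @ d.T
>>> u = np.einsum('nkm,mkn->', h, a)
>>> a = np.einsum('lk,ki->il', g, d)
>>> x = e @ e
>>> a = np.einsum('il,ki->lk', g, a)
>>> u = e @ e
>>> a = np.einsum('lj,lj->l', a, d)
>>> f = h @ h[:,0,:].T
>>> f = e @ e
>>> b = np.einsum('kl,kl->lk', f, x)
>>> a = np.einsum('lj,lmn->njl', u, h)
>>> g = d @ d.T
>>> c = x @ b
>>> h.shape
(3, 37, 17)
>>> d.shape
(5, 37)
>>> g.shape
(5, 5)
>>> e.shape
(3, 3)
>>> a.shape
(17, 3, 3)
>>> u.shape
(3, 3)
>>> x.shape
(3, 3)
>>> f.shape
(3, 3)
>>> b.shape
(3, 3)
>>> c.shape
(3, 3)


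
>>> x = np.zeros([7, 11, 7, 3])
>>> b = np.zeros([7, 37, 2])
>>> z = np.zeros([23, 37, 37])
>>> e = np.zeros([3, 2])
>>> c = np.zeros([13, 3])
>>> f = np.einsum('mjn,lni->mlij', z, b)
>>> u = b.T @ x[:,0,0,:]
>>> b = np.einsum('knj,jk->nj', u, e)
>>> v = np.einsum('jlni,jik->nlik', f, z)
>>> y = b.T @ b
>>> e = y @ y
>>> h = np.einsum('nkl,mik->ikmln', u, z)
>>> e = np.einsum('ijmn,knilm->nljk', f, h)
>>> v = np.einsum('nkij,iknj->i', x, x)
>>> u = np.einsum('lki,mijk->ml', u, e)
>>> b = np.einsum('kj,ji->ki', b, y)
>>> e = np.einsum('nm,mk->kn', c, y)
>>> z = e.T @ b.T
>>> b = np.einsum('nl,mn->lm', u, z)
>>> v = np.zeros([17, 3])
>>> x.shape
(7, 11, 7, 3)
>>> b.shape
(2, 13)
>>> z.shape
(13, 37)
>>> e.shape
(3, 13)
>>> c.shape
(13, 3)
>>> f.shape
(23, 7, 2, 37)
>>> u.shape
(37, 2)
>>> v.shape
(17, 3)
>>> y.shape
(3, 3)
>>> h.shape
(37, 37, 23, 3, 2)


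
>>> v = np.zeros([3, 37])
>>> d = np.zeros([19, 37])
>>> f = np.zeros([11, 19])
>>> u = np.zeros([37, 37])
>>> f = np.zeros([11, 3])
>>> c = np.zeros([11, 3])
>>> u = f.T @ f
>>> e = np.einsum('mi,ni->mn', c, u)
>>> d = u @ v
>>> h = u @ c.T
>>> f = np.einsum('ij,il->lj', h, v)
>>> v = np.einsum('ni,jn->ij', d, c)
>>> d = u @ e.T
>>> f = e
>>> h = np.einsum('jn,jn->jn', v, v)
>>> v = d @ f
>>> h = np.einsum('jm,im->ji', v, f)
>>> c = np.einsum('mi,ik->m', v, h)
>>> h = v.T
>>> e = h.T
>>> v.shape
(3, 3)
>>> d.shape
(3, 11)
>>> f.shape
(11, 3)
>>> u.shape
(3, 3)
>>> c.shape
(3,)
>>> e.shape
(3, 3)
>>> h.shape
(3, 3)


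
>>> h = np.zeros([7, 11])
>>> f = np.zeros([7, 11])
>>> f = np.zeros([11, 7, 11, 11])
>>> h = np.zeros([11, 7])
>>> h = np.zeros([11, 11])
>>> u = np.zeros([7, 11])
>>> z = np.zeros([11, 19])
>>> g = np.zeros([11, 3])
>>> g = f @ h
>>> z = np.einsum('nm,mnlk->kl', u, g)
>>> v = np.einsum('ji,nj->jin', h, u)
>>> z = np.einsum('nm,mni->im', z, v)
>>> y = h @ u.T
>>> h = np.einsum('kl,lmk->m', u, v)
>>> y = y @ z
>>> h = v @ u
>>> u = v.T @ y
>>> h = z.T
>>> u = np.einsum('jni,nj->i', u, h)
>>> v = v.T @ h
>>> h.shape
(11, 7)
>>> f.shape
(11, 7, 11, 11)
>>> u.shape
(11,)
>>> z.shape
(7, 11)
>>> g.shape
(11, 7, 11, 11)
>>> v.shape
(7, 11, 7)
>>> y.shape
(11, 11)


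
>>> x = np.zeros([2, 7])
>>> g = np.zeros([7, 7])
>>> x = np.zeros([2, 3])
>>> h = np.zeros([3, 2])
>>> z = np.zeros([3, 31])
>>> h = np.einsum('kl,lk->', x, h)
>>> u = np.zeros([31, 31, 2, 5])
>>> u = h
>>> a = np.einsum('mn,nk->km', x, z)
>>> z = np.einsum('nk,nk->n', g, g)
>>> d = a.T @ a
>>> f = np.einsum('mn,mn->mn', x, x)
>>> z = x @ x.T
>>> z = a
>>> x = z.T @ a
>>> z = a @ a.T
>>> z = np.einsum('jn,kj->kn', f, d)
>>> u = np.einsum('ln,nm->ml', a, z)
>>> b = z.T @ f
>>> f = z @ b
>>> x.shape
(2, 2)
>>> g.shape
(7, 7)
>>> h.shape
()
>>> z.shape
(2, 3)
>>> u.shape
(3, 31)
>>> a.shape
(31, 2)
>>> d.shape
(2, 2)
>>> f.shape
(2, 3)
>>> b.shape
(3, 3)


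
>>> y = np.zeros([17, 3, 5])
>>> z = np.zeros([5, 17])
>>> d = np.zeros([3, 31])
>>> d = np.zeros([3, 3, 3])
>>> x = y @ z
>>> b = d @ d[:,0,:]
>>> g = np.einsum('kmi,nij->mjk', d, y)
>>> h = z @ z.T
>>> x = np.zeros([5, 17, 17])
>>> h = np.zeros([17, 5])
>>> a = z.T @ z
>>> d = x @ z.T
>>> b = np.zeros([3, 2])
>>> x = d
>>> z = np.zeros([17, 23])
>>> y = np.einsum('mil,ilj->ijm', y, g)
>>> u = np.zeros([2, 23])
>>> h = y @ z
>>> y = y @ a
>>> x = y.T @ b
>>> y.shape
(3, 3, 17)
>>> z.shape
(17, 23)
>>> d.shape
(5, 17, 5)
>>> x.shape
(17, 3, 2)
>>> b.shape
(3, 2)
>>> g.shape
(3, 5, 3)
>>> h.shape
(3, 3, 23)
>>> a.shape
(17, 17)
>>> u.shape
(2, 23)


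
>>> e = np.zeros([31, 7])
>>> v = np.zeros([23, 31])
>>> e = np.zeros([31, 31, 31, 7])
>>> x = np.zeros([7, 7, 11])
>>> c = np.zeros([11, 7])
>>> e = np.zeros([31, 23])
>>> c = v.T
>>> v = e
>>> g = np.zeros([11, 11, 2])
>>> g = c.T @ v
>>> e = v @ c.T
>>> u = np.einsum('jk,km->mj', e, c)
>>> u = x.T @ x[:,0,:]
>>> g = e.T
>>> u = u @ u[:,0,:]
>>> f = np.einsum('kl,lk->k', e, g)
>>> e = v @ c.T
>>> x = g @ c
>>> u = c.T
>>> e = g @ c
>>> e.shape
(31, 23)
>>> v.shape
(31, 23)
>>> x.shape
(31, 23)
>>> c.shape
(31, 23)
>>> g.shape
(31, 31)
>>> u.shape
(23, 31)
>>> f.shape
(31,)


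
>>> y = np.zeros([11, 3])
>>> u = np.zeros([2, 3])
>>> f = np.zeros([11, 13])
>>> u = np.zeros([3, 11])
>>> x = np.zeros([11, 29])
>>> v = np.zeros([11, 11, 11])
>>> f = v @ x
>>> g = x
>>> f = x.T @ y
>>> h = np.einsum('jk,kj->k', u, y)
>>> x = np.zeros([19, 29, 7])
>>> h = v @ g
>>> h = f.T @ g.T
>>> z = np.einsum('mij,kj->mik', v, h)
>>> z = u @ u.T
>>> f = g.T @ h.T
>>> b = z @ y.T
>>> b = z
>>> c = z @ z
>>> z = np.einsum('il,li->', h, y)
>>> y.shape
(11, 3)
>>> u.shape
(3, 11)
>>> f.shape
(29, 3)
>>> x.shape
(19, 29, 7)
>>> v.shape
(11, 11, 11)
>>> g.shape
(11, 29)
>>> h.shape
(3, 11)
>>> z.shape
()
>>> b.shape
(3, 3)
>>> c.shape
(3, 3)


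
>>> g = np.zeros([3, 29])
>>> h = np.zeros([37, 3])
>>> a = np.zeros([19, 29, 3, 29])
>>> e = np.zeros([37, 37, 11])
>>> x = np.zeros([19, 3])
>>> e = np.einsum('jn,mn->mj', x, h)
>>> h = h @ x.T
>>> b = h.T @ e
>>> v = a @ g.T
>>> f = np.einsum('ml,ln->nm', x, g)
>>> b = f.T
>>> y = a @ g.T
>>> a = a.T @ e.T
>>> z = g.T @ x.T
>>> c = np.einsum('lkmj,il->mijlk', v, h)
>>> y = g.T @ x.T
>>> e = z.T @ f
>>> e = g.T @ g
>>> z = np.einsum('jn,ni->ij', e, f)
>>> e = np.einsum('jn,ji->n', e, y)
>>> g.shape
(3, 29)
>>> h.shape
(37, 19)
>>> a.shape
(29, 3, 29, 37)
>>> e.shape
(29,)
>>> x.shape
(19, 3)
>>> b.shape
(19, 29)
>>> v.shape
(19, 29, 3, 3)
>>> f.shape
(29, 19)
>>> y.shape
(29, 19)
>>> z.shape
(19, 29)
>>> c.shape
(3, 37, 3, 19, 29)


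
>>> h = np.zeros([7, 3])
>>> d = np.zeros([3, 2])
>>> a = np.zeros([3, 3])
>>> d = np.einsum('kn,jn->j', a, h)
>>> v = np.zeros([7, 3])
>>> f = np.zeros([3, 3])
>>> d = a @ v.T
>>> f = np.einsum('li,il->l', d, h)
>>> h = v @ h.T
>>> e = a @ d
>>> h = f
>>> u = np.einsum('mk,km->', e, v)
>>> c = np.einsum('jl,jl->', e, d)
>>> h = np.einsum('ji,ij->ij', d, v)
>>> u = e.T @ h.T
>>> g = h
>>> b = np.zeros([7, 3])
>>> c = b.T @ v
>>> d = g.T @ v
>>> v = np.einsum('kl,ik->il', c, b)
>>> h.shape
(7, 3)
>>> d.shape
(3, 3)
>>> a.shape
(3, 3)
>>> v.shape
(7, 3)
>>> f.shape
(3,)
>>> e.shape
(3, 7)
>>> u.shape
(7, 7)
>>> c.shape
(3, 3)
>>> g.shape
(7, 3)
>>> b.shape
(7, 3)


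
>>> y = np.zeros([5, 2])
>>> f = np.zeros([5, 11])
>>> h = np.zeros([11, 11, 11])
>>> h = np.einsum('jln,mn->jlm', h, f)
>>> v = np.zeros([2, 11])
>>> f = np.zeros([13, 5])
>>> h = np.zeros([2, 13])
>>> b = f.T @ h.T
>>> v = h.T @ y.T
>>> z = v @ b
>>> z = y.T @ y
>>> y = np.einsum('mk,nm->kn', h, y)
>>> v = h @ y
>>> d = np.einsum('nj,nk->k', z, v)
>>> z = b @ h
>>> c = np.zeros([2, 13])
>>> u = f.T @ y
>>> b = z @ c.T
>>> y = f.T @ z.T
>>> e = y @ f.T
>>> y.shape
(5, 5)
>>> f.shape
(13, 5)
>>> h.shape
(2, 13)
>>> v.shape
(2, 5)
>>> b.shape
(5, 2)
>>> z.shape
(5, 13)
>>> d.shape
(5,)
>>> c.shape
(2, 13)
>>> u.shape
(5, 5)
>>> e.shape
(5, 13)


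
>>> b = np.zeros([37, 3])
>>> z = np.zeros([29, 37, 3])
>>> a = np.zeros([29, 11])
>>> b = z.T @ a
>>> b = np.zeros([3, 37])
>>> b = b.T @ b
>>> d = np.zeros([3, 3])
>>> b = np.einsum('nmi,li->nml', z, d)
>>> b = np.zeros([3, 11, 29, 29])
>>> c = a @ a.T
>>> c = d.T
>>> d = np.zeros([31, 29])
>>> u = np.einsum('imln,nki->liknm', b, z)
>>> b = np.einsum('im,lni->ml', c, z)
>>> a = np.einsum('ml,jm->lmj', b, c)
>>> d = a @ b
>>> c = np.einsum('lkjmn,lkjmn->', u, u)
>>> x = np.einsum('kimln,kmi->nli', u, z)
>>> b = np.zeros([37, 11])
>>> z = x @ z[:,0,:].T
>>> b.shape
(37, 11)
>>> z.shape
(11, 29, 29)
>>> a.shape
(29, 3, 3)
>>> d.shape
(29, 3, 29)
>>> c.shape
()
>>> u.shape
(29, 3, 37, 29, 11)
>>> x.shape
(11, 29, 3)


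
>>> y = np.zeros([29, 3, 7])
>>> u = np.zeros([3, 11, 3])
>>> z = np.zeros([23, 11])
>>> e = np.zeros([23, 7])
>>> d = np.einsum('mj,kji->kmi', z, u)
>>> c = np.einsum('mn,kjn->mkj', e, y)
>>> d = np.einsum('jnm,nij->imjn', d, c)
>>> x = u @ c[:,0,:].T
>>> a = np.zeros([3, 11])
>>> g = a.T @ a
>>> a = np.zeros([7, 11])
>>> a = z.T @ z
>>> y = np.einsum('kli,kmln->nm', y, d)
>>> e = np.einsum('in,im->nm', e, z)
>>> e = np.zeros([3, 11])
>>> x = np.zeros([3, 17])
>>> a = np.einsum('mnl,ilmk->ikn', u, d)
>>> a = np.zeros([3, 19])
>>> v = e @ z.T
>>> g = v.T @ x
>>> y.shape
(23, 3)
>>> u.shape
(3, 11, 3)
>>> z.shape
(23, 11)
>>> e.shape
(3, 11)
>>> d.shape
(29, 3, 3, 23)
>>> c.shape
(23, 29, 3)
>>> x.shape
(3, 17)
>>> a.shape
(3, 19)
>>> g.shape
(23, 17)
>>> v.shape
(3, 23)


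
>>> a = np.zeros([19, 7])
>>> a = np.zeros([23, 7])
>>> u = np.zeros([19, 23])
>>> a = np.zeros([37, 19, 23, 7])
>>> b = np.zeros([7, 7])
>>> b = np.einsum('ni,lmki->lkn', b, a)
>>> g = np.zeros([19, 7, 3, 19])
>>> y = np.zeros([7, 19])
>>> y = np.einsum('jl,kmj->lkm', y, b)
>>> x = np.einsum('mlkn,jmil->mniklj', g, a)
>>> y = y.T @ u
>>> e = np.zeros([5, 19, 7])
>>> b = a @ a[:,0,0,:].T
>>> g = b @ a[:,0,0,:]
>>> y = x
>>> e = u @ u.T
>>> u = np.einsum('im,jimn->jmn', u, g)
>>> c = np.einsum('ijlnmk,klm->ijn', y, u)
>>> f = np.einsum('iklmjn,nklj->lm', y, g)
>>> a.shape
(37, 19, 23, 7)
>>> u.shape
(37, 23, 7)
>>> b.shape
(37, 19, 23, 37)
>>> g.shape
(37, 19, 23, 7)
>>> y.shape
(19, 19, 23, 3, 7, 37)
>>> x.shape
(19, 19, 23, 3, 7, 37)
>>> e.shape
(19, 19)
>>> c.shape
(19, 19, 3)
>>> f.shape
(23, 3)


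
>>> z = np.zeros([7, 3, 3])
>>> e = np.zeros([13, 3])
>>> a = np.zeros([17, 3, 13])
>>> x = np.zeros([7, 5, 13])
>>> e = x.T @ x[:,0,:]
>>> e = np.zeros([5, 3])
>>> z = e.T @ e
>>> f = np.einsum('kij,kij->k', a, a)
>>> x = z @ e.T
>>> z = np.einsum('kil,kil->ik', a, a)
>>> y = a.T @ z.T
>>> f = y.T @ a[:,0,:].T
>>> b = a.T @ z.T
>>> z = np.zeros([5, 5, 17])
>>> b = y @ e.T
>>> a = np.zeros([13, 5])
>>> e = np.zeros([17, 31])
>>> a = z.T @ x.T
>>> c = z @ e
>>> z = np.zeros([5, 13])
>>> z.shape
(5, 13)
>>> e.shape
(17, 31)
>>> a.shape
(17, 5, 3)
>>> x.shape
(3, 5)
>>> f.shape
(3, 3, 17)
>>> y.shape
(13, 3, 3)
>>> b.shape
(13, 3, 5)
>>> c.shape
(5, 5, 31)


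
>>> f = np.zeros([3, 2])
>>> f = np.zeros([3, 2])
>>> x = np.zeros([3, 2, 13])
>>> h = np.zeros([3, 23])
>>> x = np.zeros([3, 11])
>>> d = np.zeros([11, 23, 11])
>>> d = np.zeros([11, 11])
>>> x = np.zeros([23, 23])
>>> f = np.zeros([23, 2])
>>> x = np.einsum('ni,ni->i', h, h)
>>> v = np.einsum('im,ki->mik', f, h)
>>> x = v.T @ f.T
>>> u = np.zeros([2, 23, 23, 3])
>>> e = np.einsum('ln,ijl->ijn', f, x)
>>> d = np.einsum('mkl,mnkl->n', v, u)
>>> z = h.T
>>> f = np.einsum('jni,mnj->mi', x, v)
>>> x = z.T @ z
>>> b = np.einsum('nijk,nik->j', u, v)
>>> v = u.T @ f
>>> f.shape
(2, 23)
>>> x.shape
(3, 3)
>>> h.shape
(3, 23)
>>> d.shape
(23,)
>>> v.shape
(3, 23, 23, 23)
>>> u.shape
(2, 23, 23, 3)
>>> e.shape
(3, 23, 2)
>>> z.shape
(23, 3)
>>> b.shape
(23,)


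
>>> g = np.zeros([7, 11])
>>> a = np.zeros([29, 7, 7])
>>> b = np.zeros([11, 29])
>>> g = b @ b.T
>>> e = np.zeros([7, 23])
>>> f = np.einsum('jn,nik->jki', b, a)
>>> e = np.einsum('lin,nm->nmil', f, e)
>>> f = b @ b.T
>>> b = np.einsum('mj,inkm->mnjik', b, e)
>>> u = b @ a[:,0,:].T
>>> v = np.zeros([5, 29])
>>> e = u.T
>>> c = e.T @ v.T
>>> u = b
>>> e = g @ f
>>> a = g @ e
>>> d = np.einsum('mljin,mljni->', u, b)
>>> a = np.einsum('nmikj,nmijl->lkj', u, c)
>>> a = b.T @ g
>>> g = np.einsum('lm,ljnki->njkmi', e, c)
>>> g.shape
(29, 23, 7, 11, 5)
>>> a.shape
(7, 7, 29, 23, 11)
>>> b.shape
(11, 23, 29, 7, 7)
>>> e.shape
(11, 11)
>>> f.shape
(11, 11)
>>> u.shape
(11, 23, 29, 7, 7)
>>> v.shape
(5, 29)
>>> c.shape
(11, 23, 29, 7, 5)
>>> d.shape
()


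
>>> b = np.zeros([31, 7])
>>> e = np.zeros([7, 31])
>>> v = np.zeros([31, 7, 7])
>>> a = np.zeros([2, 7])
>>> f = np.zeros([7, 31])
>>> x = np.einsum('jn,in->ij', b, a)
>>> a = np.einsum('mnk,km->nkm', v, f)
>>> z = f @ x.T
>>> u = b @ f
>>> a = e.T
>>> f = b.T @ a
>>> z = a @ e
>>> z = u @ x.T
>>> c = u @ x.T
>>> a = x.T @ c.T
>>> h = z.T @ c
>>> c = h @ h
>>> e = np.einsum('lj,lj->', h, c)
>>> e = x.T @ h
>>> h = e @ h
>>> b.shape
(31, 7)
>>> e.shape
(31, 2)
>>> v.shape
(31, 7, 7)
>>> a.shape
(31, 31)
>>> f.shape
(7, 7)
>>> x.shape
(2, 31)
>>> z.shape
(31, 2)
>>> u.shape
(31, 31)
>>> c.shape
(2, 2)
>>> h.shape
(31, 2)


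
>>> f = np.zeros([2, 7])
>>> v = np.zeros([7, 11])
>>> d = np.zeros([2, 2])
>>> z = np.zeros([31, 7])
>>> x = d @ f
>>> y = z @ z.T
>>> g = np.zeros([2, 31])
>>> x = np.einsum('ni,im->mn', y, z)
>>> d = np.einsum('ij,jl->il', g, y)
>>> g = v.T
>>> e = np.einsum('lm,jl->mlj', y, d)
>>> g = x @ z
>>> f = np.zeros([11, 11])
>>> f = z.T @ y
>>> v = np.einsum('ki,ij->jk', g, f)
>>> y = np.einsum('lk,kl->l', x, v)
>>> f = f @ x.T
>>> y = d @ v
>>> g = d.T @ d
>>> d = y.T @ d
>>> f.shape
(7, 7)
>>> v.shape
(31, 7)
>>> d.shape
(7, 31)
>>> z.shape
(31, 7)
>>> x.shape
(7, 31)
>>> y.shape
(2, 7)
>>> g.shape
(31, 31)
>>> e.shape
(31, 31, 2)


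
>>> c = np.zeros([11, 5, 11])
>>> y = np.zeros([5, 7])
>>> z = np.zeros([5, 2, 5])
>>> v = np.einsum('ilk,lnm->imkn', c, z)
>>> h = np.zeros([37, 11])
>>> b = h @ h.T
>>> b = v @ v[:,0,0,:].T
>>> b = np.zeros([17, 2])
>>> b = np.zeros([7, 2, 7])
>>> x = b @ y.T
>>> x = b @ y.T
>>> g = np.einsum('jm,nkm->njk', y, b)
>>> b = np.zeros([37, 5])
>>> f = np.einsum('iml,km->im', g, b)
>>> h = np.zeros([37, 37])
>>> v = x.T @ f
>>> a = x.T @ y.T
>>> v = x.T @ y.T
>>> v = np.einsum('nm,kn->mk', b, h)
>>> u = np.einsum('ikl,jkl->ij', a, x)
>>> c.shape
(11, 5, 11)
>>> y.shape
(5, 7)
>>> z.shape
(5, 2, 5)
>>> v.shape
(5, 37)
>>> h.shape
(37, 37)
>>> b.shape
(37, 5)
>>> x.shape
(7, 2, 5)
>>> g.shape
(7, 5, 2)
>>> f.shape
(7, 5)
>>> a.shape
(5, 2, 5)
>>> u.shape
(5, 7)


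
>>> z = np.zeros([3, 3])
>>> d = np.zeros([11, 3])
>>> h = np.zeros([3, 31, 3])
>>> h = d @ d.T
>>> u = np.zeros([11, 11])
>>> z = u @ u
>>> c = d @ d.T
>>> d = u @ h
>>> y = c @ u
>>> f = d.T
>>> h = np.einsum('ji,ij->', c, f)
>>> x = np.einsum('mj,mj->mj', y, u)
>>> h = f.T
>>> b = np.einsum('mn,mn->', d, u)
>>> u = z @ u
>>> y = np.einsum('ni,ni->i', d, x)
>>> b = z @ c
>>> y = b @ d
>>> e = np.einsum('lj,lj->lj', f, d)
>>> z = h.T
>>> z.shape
(11, 11)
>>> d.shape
(11, 11)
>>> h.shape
(11, 11)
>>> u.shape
(11, 11)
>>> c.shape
(11, 11)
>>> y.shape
(11, 11)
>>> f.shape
(11, 11)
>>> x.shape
(11, 11)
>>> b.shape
(11, 11)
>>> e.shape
(11, 11)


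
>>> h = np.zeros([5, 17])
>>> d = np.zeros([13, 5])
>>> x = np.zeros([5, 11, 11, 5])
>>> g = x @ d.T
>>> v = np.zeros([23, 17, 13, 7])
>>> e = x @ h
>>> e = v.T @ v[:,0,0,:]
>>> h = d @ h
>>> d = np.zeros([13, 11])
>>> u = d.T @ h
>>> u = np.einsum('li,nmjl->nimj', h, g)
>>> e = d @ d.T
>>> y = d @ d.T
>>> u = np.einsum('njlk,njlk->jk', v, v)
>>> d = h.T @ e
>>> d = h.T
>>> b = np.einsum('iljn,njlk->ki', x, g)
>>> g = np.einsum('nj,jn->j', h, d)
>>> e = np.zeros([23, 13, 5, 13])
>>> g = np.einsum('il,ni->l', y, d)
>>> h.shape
(13, 17)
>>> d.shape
(17, 13)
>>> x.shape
(5, 11, 11, 5)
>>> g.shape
(13,)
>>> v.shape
(23, 17, 13, 7)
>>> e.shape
(23, 13, 5, 13)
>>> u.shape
(17, 7)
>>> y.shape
(13, 13)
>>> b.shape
(13, 5)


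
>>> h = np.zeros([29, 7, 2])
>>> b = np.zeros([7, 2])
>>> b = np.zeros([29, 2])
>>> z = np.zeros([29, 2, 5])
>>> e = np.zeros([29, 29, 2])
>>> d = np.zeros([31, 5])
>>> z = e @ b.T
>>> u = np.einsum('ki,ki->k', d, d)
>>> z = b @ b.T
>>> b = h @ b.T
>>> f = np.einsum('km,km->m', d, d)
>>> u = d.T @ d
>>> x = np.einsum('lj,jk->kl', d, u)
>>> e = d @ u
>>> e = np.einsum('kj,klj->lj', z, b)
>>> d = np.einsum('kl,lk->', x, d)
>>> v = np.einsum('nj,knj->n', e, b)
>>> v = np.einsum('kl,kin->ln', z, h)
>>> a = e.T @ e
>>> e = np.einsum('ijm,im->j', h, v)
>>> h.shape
(29, 7, 2)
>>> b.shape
(29, 7, 29)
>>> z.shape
(29, 29)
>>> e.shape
(7,)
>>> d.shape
()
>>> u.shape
(5, 5)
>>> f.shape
(5,)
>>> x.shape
(5, 31)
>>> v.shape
(29, 2)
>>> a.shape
(29, 29)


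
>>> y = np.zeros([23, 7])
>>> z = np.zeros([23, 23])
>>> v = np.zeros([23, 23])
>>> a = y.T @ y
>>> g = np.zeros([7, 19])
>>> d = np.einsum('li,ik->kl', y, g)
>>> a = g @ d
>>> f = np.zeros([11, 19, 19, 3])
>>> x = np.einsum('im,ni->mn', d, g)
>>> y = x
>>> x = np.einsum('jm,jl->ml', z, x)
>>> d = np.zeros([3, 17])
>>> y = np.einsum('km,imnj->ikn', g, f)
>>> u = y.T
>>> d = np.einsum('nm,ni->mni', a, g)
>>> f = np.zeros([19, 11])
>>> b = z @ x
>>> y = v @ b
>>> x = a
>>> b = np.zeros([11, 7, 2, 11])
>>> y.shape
(23, 7)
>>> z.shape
(23, 23)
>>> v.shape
(23, 23)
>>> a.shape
(7, 23)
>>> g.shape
(7, 19)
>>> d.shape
(23, 7, 19)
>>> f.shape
(19, 11)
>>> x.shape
(7, 23)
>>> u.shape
(19, 7, 11)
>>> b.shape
(11, 7, 2, 11)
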